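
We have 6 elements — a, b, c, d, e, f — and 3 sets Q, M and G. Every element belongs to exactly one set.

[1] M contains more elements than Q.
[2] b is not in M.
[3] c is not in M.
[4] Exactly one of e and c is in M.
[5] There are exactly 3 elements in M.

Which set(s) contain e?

e: M

From (2): b ∉ M.
From (3): c ∉ M.
(4) (exactly one): e ∈ M.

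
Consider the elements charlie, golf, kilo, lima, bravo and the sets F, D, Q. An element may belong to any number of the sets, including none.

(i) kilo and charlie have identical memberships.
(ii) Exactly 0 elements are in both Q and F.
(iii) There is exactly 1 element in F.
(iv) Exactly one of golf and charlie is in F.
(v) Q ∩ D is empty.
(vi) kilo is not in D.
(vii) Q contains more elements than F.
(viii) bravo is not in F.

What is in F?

F = {golf}

From (vi): kilo ∉ D.
From (viii): bravo ∉ F.
(i): charlie matches kilo: charlie ∉ D.
Suppose charlie ∈ F: no assignment then satisfies all the clues, so charlie ∉ F.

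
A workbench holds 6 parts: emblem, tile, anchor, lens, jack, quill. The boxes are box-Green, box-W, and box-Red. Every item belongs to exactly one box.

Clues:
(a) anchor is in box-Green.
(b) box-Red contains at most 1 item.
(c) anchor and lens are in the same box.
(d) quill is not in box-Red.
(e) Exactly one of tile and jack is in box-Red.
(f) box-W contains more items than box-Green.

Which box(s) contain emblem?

emblem: box-W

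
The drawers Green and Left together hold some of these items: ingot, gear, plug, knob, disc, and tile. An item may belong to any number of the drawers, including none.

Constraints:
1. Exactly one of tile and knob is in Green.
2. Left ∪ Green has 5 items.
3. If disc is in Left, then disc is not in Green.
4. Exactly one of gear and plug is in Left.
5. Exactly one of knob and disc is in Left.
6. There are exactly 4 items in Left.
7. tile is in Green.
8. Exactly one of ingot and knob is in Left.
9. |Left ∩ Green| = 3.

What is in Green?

From (7): tile ∈ Green.
(1) (exactly one): knob ∉ Green.
Suppose ingot ∉ Green: no assignment then satisfies all the clues, so ingot ∈ Green.

Green = {gear, ingot, plug, tile}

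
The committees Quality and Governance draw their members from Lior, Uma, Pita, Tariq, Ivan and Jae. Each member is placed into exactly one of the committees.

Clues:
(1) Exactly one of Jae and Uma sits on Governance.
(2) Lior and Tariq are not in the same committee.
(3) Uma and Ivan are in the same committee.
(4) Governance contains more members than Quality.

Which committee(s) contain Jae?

Jae: Quality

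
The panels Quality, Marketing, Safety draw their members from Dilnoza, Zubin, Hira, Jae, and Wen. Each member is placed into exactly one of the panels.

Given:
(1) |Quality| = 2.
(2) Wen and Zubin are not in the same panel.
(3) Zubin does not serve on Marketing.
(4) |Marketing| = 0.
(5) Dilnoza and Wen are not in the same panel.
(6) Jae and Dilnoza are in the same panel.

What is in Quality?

Quality = {Hira, Wen}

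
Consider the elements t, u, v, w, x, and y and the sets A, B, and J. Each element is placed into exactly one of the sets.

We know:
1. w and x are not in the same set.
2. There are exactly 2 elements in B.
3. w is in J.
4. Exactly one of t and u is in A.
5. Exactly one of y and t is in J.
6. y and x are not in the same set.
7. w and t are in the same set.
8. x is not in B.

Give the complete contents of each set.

A = {u, x}; B = {v, y}; J = {t, w}

From (3): w ∈ J.
From (8): x ∉ B.
(1): x ∉ J.
(7): t matches w: t ∉ A.
(7): t matches w: t ∉ B.
(7): t matches w: t ∈ J.
Only one set left: x ∈ A.
(4) (exactly one): u ∈ A.
(5) (exactly one): y ∉ J.
(6): y ∉ A.
Only one set left: y ∈ B.
(2): only 2 candidates remain for B, so all are in.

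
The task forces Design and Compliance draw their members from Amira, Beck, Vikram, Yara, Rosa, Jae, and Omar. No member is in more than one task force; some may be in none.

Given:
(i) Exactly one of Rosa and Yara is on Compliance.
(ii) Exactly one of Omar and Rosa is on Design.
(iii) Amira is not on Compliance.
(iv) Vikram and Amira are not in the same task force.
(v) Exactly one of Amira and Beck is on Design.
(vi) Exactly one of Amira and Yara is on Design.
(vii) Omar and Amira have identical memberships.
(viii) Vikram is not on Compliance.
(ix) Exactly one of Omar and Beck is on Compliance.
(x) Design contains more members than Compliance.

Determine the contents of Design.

From (iii): Amira ∉ Compliance.
From (viii): Vikram ∉ Compliance.
(vii): Omar matches Amira: Omar ∉ Compliance.
(ix) (exactly one): Beck ∈ Compliance.
(v) (exactly one): Amira ∈ Design.
(vi) (exactly one): Yara ∉ Design.
(vii): Omar matches Amira: Omar ∈ Design.
(ii) (exactly one): Rosa ∉ Design.
(iv): Vikram ∉ Design.
Suppose Jae ∉ Design: no assignment then satisfies all the clues, so Jae ∈ Design.

Design = {Amira, Jae, Omar}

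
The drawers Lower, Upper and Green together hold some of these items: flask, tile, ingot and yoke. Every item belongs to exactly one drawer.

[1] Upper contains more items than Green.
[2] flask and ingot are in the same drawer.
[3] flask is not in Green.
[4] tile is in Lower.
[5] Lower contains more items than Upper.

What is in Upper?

Upper = {yoke}

From (3): flask ∉ Green.
From (4): tile ∈ Lower.
(2): ingot matches flask: ingot ∉ Green.
Suppose flask ∈ Upper: no assignment then satisfies all the clues, so flask ∉ Upper.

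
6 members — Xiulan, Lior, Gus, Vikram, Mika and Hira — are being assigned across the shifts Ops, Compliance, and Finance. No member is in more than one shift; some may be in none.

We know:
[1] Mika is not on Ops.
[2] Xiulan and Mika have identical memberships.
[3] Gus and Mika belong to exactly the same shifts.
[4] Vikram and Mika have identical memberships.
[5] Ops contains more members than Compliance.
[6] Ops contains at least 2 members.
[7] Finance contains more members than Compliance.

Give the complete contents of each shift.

Ops = {Hira, Lior}; Compliance = {}; Finance = {Gus, Mika, Vikram, Xiulan}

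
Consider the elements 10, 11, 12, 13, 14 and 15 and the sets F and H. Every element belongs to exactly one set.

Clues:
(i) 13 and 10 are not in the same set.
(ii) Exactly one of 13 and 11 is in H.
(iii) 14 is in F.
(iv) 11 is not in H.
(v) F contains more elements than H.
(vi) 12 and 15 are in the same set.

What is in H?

H = {13}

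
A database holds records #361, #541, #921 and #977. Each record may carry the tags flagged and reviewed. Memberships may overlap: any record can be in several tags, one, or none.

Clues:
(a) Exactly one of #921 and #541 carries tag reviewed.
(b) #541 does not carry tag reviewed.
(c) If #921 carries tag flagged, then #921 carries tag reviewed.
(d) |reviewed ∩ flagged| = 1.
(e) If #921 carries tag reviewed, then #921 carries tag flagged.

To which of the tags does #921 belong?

#921: flagged, reviewed

From (b): #541 ∉ reviewed.
(a) (exactly one): #921 ∈ reviewed.
(e): #921 ∈ flagged.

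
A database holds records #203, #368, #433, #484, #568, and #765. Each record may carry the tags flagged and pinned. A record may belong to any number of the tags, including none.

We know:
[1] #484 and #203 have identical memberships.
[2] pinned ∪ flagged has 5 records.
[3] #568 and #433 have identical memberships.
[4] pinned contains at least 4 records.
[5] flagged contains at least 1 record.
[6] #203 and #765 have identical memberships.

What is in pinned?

pinned = {#203, #433, #484, #568, #765}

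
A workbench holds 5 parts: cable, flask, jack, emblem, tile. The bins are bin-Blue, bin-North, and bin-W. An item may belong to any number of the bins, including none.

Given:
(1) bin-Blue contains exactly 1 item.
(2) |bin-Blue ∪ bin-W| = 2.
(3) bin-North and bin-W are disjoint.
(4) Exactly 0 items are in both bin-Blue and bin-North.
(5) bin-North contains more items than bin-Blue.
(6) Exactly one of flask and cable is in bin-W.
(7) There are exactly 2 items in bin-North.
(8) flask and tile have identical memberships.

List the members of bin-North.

bin-North = {flask, tile}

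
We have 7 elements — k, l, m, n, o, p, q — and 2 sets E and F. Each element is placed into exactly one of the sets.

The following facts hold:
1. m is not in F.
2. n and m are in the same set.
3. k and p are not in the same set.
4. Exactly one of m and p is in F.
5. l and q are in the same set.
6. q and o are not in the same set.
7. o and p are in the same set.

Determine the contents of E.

E = {k, l, m, n, q}

From (1): m ∉ F.
(2): n matches m: n ∉ F.
(4) (exactly one): p ∈ F.
(7): o matches p: o ∉ E.
(7): o matches p: o ∈ F.
Only one set left: m ∈ E.
Only one set left: n ∈ E.
(3): k ∉ F.
(6): q ∉ F.
Only one set left: k ∈ E.
Only one set left: q ∈ E.
(5): l matches q: l ∈ E.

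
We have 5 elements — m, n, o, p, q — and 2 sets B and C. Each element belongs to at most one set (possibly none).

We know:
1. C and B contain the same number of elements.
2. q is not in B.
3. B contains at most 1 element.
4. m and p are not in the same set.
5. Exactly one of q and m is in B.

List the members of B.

From (2): q ∉ B.
(5) (exactly one): m ∈ B.
(3): B already has 1, so the rest are out.

B = {m}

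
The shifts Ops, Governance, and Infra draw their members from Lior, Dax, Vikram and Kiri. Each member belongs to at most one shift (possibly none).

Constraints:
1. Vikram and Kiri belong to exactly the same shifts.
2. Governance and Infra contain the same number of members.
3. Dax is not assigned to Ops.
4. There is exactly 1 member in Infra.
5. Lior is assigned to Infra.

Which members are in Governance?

Governance = {Dax}

From (3): Dax ∉ Ops.
From (5): Lior ∈ Infra.
(4): Infra already has 1, so the rest are out.
Suppose Dax ∉ Governance: no assignment then satisfies all the clues, so Dax ∈ Governance.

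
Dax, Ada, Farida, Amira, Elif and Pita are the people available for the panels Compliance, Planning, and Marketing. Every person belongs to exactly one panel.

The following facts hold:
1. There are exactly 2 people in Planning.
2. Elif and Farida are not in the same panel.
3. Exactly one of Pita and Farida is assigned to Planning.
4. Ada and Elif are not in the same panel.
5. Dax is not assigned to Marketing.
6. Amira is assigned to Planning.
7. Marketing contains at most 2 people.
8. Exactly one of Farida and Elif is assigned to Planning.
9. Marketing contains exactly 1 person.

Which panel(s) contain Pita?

Pita: Compliance

From (5): Dax ∉ Marketing.
From (6): Amira ∈ Planning.
Suppose Pita ∉ Compliance: no assignment then satisfies all the clues, so Pita ∈ Compliance.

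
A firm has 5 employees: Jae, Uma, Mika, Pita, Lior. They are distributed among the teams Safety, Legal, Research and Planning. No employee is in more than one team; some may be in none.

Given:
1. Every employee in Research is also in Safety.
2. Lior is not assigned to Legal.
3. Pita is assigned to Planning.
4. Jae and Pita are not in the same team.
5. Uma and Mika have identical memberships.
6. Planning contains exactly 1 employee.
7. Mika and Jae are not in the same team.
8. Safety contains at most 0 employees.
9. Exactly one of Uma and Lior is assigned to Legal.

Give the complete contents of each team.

Safety = {}; Legal = {Mika, Uma}; Research = {}; Planning = {Pita}

From (2): Lior ∉ Legal.
From (3): Pita ∈ Planning.
(4): Jae ∉ Planning.
(6): Planning already has 1, so the rest are out.
(8): Safety already has 0, so the rest are out.
(9) (exactly one): Uma ∈ Legal.
(1) contrapositive: Jae ∉ Research.
(1) contrapositive: Mika ∉ Research.
(1) contrapositive: Lior ∉ Research.
(5): Mika matches Uma: Mika ∈ Legal.
(7): Jae ∉ Legal.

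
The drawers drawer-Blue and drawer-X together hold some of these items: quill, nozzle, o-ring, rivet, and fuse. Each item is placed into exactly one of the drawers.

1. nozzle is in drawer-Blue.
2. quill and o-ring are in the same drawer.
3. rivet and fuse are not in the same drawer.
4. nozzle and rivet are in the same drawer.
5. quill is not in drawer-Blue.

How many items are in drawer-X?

From (1): nozzle ∈ drawer-Blue.
From (5): quill ∉ drawer-Blue.
(2): o-ring matches quill: o-ring ∉ drawer-Blue.
(4): rivet matches nozzle: rivet ∈ drawer-Blue.
Only one drawer left: quill ∈ drawer-X.
Only one drawer left: o-ring ∈ drawer-X.
(3): fuse ∉ drawer-Blue.
Only one drawer left: fuse ∈ drawer-X.

3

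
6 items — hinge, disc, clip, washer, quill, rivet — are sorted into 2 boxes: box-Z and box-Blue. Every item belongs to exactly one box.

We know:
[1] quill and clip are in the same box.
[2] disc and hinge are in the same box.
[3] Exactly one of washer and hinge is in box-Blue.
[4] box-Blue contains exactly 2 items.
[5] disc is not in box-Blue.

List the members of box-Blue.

box-Blue = {rivet, washer}

From (5): disc ∉ box-Blue.
(2): hinge matches disc: hinge ∉ box-Blue.
(3) (exactly one): washer ∈ box-Blue.
Only one box left: hinge ∈ box-Z.
Only one box left: disc ∈ box-Z.
Suppose clip ∈ box-Blue: no assignment then satisfies all the clues, so clip ∉ box-Blue.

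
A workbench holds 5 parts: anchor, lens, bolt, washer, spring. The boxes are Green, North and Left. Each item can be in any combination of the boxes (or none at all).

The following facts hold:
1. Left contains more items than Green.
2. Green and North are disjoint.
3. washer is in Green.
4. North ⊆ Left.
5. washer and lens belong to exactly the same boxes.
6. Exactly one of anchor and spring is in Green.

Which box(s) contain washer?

washer: Green, Left

From (3): washer ∈ Green.
(2) (disjoint): washer ∉ North.
(5): lens matches washer: lens ∈ Green.
(5): lens matches washer: lens ∉ North.
Suppose washer ∉ Left: no assignment then satisfies all the clues, so washer ∈ Left.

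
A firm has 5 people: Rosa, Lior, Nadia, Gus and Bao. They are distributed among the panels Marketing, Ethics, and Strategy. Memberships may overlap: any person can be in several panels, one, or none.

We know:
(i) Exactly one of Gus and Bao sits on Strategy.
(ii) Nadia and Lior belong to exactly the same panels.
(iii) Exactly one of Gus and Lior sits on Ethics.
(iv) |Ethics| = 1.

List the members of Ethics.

Ethics = {Gus}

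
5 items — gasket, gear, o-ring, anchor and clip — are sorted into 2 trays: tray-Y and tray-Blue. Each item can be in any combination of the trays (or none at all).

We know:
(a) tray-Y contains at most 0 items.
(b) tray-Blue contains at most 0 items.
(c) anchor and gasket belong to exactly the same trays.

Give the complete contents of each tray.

tray-Y = {}; tray-Blue = {}

(a): tray-Y already has 0, so the rest are out.
(b): tray-Blue already has 0, so the rest are out.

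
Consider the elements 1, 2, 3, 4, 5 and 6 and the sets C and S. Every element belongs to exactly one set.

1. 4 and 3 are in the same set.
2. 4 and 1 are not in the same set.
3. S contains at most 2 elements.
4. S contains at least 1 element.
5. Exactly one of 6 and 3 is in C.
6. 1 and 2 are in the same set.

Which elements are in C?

C = {1, 2, 5, 6}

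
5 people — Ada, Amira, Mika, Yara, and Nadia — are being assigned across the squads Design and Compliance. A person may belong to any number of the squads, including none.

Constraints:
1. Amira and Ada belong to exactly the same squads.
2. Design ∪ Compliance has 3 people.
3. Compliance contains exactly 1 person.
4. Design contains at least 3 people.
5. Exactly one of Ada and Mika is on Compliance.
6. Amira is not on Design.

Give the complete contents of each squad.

Design = {Mika, Nadia, Yara}; Compliance = {Mika}

From (6): Amira ∉ Design.
(1): Ada matches Amira: Ada ∉ Design.
(4): only 3 candidates remain for Design, so all are in.
Suppose Ada ∈ Compliance: no assignment then satisfies all the clues, so Ada ∉ Compliance.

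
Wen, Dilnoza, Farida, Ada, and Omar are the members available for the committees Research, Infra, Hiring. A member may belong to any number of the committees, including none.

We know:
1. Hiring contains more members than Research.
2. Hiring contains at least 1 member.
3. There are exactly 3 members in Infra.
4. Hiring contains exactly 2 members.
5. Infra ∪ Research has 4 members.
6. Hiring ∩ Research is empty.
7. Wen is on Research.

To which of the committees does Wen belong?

Wen: Research

From (7): Wen ∈ Research.
(6) (disjoint): Wen ∉ Hiring.
Suppose Wen ∈ Infra: no assignment then satisfies all the clues, so Wen ∉ Infra.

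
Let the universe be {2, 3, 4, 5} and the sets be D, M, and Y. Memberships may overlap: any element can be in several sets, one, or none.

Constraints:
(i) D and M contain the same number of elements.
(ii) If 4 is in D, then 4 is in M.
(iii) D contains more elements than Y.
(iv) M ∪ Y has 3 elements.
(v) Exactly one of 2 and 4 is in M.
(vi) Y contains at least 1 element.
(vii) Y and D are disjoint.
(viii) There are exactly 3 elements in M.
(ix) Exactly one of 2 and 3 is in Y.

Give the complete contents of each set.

D = {2, 4, 5}; M = {3, 4, 5}; Y = {3}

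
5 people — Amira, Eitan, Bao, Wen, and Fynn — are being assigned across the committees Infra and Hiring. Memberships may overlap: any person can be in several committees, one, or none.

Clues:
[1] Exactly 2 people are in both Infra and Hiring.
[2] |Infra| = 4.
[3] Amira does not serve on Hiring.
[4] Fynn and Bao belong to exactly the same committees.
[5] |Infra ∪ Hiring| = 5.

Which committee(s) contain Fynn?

Fynn: Hiring, Infra

From (3): Amira ∉ Hiring.
Suppose Fynn ∉ Infra: no assignment then satisfies all the clues, so Fynn ∈ Infra.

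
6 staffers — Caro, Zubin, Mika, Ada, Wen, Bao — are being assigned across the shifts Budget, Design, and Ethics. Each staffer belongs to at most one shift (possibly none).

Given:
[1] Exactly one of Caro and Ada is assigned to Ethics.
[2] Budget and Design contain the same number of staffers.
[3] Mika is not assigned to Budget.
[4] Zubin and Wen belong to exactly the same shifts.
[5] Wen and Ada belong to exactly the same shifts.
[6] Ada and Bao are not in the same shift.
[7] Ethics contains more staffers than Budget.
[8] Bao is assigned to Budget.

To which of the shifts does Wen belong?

Wen: Ethics

From (3): Mika ∉ Budget.
From (8): Bao ∈ Budget.
(6): Ada ∉ Budget.
(5): Wen matches Ada: Wen ∉ Budget.
(4): Zubin matches Wen: Zubin ∉ Budget.
Suppose Wen ∈ Design: no assignment then satisfies all the clues, so Wen ∉ Design.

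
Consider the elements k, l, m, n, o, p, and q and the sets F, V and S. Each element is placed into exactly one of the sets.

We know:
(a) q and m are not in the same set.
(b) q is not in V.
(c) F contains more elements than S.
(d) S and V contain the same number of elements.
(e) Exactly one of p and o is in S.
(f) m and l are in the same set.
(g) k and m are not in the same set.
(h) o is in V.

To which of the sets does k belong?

k: V

From (b): q ∉ V.
From (h): o ∈ V.
(e) (exactly one): p ∈ S.
Suppose k ∈ F: no assignment then satisfies all the clues, so k ∉ F.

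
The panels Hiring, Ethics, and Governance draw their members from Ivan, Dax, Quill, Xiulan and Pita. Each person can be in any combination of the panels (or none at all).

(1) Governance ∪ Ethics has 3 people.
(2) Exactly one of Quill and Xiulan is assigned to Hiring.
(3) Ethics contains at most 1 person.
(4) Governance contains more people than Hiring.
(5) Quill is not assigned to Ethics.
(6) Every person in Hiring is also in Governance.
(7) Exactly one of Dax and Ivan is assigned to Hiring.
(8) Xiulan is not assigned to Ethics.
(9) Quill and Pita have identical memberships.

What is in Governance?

Governance = {Dax, Ivan, Xiulan}

From (5): Quill ∉ Ethics.
From (8): Xiulan ∉ Ethics.
(9): Pita matches Quill: Pita ∉ Ethics.
Suppose Ivan ∉ Governance: no assignment then satisfies all the clues, so Ivan ∈ Governance.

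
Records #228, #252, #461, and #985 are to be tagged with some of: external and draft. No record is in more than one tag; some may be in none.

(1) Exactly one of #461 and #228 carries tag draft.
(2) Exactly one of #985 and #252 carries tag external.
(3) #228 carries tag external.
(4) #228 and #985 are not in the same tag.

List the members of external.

external = {#228, #252}

From (3): #228 ∈ external.
(1) (exactly one): #461 ∈ draft.
(4): #985 ∉ external.
(2) (exactly one): #252 ∈ external.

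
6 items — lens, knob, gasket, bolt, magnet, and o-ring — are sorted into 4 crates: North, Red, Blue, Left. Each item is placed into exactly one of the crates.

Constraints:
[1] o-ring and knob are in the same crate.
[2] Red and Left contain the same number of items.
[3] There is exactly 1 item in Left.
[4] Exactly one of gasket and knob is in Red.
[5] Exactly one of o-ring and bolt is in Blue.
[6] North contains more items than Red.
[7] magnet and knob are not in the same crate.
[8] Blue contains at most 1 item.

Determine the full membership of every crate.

North = {knob, lens, o-ring}; Red = {gasket}; Blue = {bolt}; Left = {magnet}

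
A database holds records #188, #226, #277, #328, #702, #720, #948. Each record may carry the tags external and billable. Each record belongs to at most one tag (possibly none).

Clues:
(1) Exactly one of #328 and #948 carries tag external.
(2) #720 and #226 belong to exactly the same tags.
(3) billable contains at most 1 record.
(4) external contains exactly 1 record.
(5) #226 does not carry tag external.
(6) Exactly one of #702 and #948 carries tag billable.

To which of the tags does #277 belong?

#277: none

From (5): #226 ∉ external.
(2): #720 matches #226: #720 ∉ external.
Suppose #277 ∈ external: no assignment then satisfies all the clues, so #277 ∉ external.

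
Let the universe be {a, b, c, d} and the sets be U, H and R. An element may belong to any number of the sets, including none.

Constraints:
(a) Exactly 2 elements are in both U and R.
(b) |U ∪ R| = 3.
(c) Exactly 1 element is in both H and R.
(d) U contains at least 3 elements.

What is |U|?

3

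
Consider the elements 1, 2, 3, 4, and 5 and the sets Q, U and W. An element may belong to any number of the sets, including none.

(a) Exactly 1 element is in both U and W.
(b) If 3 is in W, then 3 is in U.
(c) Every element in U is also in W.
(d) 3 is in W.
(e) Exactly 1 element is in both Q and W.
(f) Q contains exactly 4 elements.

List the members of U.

U = {3}

From (d): 3 ∈ W.
(b): 3 ∈ U.
Suppose 1 ∈ U: no assignment then satisfies all the clues, so 1 ∉ U.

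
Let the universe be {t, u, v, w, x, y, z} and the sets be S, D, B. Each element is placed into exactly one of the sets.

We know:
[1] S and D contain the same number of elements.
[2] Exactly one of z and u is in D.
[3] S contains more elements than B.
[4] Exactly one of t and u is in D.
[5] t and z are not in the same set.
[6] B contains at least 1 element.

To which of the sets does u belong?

u: D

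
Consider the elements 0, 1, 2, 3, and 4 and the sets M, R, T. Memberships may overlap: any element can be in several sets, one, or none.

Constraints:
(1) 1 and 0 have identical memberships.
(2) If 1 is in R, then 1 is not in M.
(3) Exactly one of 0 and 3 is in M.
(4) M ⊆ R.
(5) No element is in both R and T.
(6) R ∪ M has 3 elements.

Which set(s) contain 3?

3: M, R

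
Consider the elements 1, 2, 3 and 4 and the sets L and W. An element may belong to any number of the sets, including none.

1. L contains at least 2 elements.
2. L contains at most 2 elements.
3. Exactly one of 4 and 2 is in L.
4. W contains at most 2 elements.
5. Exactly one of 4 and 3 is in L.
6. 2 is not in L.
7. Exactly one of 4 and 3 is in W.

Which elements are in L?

L = {1, 4}

From (6): 2 ∉ L.
(3) (exactly one): 4 ∈ L.
(5) (exactly one): 3 ∉ L.
(1): only 2 candidates remain for L, so all are in.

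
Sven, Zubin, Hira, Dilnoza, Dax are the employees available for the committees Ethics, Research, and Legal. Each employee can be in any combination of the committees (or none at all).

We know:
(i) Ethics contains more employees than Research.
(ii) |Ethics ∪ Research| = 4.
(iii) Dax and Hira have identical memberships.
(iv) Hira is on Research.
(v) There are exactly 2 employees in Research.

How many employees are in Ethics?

4

From (iv): Hira ∈ Research.
(iii): Dax matches Hira: Dax ∈ Research.
(v): Research already has 2, so the rest are out.
Suppose Hira ∉ Ethics: no assignment then satisfies all the clues, so Hira ∈ Ethics.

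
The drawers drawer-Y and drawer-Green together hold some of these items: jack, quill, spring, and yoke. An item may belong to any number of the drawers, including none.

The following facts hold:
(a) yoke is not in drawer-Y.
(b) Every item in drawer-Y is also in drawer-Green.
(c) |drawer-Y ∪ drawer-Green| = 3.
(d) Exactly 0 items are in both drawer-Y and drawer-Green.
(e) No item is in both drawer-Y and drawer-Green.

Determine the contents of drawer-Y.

drawer-Y = {}

From (a): yoke ∉ drawer-Y.
Suppose jack ∈ drawer-Y: no assignment then satisfies all the clues, so jack ∉ drawer-Y.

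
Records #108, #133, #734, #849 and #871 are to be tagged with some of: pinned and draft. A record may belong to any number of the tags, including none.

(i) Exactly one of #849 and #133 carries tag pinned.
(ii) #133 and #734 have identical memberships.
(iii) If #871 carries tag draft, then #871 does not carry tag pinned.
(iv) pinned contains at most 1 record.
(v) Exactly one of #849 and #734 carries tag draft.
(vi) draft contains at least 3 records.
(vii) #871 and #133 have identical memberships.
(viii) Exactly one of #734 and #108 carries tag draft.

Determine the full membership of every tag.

pinned = {#849}; draft = {#133, #734, #871}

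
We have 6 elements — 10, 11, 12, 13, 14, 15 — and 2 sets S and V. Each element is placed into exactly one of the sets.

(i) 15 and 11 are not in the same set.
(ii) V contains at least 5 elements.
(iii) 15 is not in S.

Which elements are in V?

V = {10, 12, 13, 14, 15}

From (iii): 15 ∉ S.
Only one set left: 15 ∈ V.
(i): 11 ∉ V.
(ii): only 5 candidates remain for V, so all are in.
Only one set left: 11 ∈ S.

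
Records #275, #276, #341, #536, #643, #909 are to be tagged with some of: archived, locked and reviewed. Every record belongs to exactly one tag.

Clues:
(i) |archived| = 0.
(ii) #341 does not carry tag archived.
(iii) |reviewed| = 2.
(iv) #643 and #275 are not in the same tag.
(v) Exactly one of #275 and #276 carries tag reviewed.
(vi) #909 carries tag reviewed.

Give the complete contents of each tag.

archived = {}; locked = {#276, #341, #536, #643}; reviewed = {#275, #909}

From (ii): #341 ∉ archived.
From (vi): #909 ∈ reviewed.
(i): archived already has 0, so the rest are out.
Suppose #275 ∈ locked: no assignment then satisfies all the clues, so #275 ∉ locked.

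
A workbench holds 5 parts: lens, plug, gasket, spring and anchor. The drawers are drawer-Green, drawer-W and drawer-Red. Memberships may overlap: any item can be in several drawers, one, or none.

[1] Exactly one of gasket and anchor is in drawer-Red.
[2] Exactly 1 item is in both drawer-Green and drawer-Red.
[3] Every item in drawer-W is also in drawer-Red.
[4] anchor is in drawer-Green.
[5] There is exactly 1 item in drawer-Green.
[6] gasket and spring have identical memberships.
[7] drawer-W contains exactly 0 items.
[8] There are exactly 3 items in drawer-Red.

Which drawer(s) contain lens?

lens: drawer-Red

From (4): anchor ∈ drawer-Green.
(5): drawer-Green already has 1, so the rest are out.
(7): drawer-W already has 0, so the rest are out.
Suppose lens ∉ drawer-Red: no assignment then satisfies all the clues, so lens ∈ drawer-Red.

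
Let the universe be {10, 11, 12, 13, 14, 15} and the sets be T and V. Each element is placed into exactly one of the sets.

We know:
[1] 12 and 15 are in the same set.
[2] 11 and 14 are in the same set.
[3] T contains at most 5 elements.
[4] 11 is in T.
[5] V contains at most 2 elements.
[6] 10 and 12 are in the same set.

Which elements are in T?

From (4): 11 ∈ T.
(2): 14 matches 11: 14 ∈ T.
Suppose 10 ∉ T: no assignment then satisfies all the clues, so 10 ∈ T.

T = {10, 11, 12, 14, 15}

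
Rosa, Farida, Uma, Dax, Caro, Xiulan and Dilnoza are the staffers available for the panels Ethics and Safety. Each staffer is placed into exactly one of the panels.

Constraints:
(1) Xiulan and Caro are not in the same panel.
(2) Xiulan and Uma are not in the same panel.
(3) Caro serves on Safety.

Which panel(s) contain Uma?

From (3): Caro ∈ Safety.
(1): Xiulan ∉ Safety.
Only one panel left: Xiulan ∈ Ethics.
(2): Uma ∉ Ethics.
Only one panel left: Uma ∈ Safety.

Uma: Safety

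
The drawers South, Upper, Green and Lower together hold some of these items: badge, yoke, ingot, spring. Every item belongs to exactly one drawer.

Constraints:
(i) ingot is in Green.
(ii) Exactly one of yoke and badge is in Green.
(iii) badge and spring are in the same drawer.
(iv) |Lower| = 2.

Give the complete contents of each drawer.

South = {}; Upper = {}; Green = {ingot, yoke}; Lower = {badge, spring}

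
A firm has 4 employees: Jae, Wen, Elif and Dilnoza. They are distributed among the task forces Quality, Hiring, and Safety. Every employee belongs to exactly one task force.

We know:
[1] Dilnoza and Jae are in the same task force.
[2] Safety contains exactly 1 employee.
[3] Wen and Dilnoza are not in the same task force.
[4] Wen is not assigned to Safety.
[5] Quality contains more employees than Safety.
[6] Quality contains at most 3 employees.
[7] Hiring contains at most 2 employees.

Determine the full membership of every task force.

Quality = {Dilnoza, Jae}; Hiring = {Wen}; Safety = {Elif}

From (4): Wen ∉ Safety.
Suppose Jae ∉ Quality: no assignment then satisfies all the clues, so Jae ∈ Quality.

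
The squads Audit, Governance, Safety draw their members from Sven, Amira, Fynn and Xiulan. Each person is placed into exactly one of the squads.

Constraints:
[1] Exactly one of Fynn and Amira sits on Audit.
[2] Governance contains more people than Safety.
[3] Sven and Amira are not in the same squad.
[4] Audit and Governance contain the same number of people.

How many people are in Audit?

2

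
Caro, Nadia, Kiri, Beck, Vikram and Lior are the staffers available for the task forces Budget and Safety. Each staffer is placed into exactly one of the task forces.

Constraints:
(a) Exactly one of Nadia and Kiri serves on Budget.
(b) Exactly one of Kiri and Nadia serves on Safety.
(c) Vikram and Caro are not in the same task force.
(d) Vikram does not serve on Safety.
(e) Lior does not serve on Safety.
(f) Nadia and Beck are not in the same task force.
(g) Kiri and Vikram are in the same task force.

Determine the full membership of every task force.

From (d): Vikram ∉ Safety.
From (e): Lior ∉ Safety.
(g): Kiri matches Vikram: Kiri ∉ Safety.
Only one task force left: Kiri ∈ Budget.
Only one task force left: Vikram ∈ Budget.
Only one task force left: Lior ∈ Budget.
(a) (exactly one): Nadia ∉ Budget.
(b) (exactly one): Nadia ∈ Safety.
(c): Caro ∉ Budget.
(f): Beck ∉ Safety.
Only one task force left: Caro ∈ Safety.
Only one task force left: Beck ∈ Budget.

Budget = {Beck, Kiri, Lior, Vikram}; Safety = {Caro, Nadia}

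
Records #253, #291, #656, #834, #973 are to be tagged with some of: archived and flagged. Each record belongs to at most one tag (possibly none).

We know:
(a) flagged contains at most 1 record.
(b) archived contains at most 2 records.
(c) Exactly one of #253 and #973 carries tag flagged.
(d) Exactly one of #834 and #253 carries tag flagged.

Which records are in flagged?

flagged = {#253}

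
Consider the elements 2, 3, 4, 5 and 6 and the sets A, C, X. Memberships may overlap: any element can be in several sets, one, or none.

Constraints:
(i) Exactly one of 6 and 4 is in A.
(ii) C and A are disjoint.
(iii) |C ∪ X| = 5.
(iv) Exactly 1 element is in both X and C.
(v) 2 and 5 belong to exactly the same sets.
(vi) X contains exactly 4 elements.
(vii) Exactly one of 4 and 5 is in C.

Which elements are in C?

C = {3, 4}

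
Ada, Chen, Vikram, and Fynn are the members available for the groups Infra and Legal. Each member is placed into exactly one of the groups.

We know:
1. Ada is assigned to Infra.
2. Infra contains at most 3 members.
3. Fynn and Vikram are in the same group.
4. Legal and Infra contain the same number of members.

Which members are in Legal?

Legal = {Fynn, Vikram}

From (1): Ada ∈ Infra.
Suppose Chen ∈ Legal: no assignment then satisfies all the clues, so Chen ∉ Legal.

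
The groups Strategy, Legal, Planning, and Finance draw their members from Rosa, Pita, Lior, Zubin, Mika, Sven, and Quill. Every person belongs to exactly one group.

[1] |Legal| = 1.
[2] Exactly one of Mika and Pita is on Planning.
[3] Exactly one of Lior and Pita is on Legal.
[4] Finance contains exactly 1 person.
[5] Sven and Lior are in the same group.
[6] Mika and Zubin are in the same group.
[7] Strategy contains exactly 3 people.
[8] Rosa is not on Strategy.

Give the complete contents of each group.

Strategy = {Lior, Quill, Sven}; Legal = {Pita}; Planning = {Mika, Zubin}; Finance = {Rosa}

From (8): Rosa ∉ Strategy.
Suppose Rosa ∈ Legal: no assignment then satisfies all the clues, so Rosa ∉ Legal.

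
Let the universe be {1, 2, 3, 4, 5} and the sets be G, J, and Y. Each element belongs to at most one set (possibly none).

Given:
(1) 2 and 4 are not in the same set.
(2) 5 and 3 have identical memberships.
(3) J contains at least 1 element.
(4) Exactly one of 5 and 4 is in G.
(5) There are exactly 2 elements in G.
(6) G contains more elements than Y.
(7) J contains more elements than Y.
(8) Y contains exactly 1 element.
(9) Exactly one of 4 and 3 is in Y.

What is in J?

J = {1, 2}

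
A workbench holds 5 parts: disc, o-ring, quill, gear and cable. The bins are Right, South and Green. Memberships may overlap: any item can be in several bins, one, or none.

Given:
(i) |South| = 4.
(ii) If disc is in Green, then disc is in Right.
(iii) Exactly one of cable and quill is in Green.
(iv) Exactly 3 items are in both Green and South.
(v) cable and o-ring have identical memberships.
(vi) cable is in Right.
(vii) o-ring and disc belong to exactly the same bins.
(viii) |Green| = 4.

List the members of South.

South = {cable, disc, o-ring, quill}

From (vi): cable ∈ Right.
(v): o-ring matches cable: o-ring ∈ Right.
(vii): disc matches o-ring: disc ∈ Right.
Suppose disc ∉ South: no assignment then satisfies all the clues, so disc ∈ South.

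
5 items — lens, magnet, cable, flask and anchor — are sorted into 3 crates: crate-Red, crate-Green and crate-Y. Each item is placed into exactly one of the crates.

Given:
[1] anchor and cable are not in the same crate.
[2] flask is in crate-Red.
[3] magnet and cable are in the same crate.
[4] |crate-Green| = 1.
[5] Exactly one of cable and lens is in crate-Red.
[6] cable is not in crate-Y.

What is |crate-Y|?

1

From (2): flask ∈ crate-Red.
From (6): cable ∉ crate-Y.
(3): magnet matches cable: magnet ∉ crate-Y.
Suppose lens ∈ crate-Red: no assignment then satisfies all the clues, so lens ∉ crate-Red.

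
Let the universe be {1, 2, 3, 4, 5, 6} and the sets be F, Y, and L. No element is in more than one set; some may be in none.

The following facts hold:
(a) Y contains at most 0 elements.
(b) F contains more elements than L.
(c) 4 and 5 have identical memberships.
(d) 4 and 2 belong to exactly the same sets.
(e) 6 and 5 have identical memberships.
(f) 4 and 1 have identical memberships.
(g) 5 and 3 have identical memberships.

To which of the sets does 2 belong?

(a): Y already has 0, so the rest are out.
Suppose 2 ∉ F: no assignment then satisfies all the clues, so 2 ∈ F.

2: F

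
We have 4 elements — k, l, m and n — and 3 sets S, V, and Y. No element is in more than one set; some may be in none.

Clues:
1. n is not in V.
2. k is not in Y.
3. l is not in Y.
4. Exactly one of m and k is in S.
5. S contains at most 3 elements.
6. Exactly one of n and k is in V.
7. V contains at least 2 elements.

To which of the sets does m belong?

m: S

From (1): n ∉ V.
From (2): k ∉ Y.
From (3): l ∉ Y.
(6) (exactly one): k ∈ V.
(4) (exactly one): m ∈ S.
(7): only 2 candidates remain for V, so all are in.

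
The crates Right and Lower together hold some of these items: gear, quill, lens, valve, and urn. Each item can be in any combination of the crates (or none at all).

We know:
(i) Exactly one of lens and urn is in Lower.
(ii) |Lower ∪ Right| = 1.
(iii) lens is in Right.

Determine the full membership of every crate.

Right = {lens}; Lower = {lens}

From (iii): lens ∈ Right.
Suppose gear ∈ Right: no assignment then satisfies all the clues, so gear ∉ Right.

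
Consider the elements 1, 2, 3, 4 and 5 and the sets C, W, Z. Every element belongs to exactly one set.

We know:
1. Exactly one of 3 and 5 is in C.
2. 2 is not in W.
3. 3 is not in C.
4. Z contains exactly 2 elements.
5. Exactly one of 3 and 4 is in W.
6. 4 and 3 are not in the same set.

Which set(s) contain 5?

From (2): 2 ∉ W.
From (3): 3 ∉ C.
(1) (exactly one): 5 ∈ C.

5: C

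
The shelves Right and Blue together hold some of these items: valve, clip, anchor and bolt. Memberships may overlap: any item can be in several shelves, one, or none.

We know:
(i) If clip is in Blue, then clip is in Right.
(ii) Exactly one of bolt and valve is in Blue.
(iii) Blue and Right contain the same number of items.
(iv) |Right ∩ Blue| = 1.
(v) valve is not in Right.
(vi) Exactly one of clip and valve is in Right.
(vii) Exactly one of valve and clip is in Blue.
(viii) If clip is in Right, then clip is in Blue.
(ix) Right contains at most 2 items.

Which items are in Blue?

From (v): valve ∉ Right.
(vi) (exactly one): clip ∈ Right.
(viii): clip ∈ Blue.
(vii) (exactly one): valve ∉ Blue.
(ii) (exactly one): bolt ∈ Blue.
Suppose anchor ∈ Blue: no assignment then satisfies all the clues, so anchor ∉ Blue.

Blue = {bolt, clip}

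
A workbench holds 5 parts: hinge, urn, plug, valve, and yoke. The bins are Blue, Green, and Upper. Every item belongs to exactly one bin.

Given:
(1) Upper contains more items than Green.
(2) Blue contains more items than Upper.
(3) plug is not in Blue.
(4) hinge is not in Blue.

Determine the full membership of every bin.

Blue = {urn, valve, yoke}; Green = {}; Upper = {hinge, plug}

From (3): plug ∉ Blue.
From (4): hinge ∉ Blue.
Suppose hinge ∈ Green: no assignment then satisfies all the clues, so hinge ∉ Green.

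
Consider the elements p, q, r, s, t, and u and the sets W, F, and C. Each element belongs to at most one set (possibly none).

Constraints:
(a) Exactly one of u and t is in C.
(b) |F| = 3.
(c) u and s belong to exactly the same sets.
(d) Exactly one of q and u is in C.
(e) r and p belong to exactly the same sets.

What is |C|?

2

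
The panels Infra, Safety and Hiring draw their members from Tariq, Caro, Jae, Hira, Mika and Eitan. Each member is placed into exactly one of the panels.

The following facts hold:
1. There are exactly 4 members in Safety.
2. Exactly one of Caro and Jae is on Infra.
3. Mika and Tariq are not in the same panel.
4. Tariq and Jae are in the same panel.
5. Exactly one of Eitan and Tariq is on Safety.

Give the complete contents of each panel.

Infra = {Jae, Tariq}; Safety = {Caro, Eitan, Hira, Mika}; Hiring = {}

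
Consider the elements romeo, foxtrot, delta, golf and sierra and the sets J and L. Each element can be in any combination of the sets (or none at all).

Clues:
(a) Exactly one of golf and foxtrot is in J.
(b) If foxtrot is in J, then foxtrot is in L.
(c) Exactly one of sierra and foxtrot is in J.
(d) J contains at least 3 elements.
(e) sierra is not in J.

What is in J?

J = {delta, foxtrot, romeo}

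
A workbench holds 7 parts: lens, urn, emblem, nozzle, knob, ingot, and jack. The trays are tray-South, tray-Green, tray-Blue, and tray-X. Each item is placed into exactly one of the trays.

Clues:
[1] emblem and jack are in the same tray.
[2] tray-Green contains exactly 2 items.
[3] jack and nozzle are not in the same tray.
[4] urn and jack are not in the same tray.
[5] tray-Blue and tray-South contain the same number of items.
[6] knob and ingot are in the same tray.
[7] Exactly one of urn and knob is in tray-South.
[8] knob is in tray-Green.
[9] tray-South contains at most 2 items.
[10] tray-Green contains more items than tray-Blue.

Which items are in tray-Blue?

tray-Blue = {nozzle}

From (8): knob ∈ tray-Green.
(6): ingot matches knob: ingot ∉ tray-South.
(6): ingot matches knob: ingot ∈ tray-Green.
(7) (exactly one): urn ∈ tray-South.
(2): tray-Green already has 2, so the rest are out.
(4): jack ∉ tray-South.
(1): emblem matches jack: emblem ∉ tray-South.
Suppose lens ∈ tray-Blue: no assignment then satisfies all the clues, so lens ∉ tray-Blue.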